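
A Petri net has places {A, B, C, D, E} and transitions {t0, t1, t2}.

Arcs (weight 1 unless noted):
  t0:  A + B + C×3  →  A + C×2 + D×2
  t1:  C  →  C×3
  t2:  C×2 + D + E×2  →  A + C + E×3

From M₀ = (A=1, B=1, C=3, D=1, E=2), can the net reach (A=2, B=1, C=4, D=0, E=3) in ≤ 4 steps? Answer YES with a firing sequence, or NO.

YES — reachable via ⟨t1, t2⟩ (2 firings)

step 1: fire t1:  (A=1, B=1, C=3, D=1, E=2) → (A=1, B=1, C=5, D=1, E=2)
step 2: fire t2:  (A=1, B=1, C=5, D=1, E=2) → (A=2, B=1, C=4, D=0, E=3)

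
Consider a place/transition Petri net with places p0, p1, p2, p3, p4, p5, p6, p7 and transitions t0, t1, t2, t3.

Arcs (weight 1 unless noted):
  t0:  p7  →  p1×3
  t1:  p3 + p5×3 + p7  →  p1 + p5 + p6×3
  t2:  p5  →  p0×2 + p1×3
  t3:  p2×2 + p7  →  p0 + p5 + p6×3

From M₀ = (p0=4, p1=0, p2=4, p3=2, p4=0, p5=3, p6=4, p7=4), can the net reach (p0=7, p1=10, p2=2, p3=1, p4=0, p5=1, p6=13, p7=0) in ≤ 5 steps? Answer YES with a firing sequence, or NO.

NO — not reachable within 5 firings

depth 0: 1 marking
depth 1: 5 markings reached so far
depth 2: 14 markings reached so far
depth 3: 28 markings reached so far
depth 4: 47 markings reached so far
depth 5: 63 markings reached so far
target is not among the 63 markings reachable within 5 steps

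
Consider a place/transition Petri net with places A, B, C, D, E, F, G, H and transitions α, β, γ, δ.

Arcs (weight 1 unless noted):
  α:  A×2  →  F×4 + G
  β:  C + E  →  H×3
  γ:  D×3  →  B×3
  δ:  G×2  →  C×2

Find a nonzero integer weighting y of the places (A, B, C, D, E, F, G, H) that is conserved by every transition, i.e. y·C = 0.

Incidence matrix C (rows=places, cols=transitions):
        α    β    γ    δ
    A  -2    0    0    0
    B   0    0    3    0
    C   0   -1    0    2
    D   0    0   -3    0
    E   0   -1    0    0
    F   4    0    0    0
    G   1    0    0   -2
    H   0    3    0    0

Candidate y = [0, 1, 0, 1, 0, 0, 0, 0]; check y·C column-wise:
  col α: 0·-2 + 1·0 + 1·0 + 0·4 + 0·1 = 0
  col β: 1·0 + 0·-1 + 1·0 + 0·-1 + 0·3 = 0
  col γ: 1·3 + 1·-3 = 0
  col δ: 1·0 + 0·2 + 1·0 + 0·-2 = 0

y = (A:0, B:1, C:0, D:1, E:0, F:0, G:0, H:0)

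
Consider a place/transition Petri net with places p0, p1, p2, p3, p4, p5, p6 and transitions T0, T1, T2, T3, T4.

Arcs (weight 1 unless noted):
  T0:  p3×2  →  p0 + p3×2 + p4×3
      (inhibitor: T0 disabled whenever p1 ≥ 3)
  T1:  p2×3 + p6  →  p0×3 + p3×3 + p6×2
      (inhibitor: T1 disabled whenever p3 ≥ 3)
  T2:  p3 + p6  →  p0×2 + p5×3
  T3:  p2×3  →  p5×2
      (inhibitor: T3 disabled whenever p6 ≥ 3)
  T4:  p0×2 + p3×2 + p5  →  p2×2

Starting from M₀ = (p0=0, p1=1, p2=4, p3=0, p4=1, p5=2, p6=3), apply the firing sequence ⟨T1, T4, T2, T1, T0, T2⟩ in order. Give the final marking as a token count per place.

(p0=9, p1=1, p2=0, p3=2, p4=4, p5=7, p6=3)

step 1: fire T1:  (p0=0, p1=1, p2=4, p3=0, p4=1, p5=2, p6=3) → (p0=3, p1=1, p2=1, p3=3, p4=1, p5=2, p6=4)
step 2: fire T4:  (p0=3, p1=1, p2=1, p3=3, p4=1, p5=2, p6=4) → (p0=1, p1=1, p2=3, p3=1, p4=1, p5=1, p6=4)
step 3: fire T2:  (p0=1, p1=1, p2=3, p3=1, p4=1, p5=1, p6=4) → (p0=3, p1=1, p2=3, p3=0, p4=1, p5=4, p6=3)
step 4: fire T1:  (p0=3, p1=1, p2=3, p3=0, p4=1, p5=4, p6=3) → (p0=6, p1=1, p2=0, p3=3, p4=1, p5=4, p6=4)
step 5: fire T0:  (p0=6, p1=1, p2=0, p3=3, p4=1, p5=4, p6=4) → (p0=7, p1=1, p2=0, p3=3, p4=4, p5=4, p6=4)
step 6: fire T2:  (p0=7, p1=1, p2=0, p3=3, p4=4, p5=4, p6=4) → (p0=9, p1=1, p2=0, p3=2, p4=4, p5=7, p6=3)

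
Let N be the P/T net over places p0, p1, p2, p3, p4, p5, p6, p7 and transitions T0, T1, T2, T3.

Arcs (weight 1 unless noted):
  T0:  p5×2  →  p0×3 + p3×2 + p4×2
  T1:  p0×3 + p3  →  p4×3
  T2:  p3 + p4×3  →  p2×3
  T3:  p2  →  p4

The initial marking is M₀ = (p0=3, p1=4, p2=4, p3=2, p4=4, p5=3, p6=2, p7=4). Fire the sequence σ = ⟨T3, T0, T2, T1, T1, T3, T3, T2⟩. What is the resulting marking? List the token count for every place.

(p0=0, p1=4, p2=7, p3=0, p4=9, p5=1, p6=2, p7=4)

step 1: fire T3:  (p0=3, p1=4, p2=4, p3=2, p4=4, p5=3, p6=2, p7=4) → (p0=3, p1=4, p2=3, p3=2, p4=5, p5=3, p6=2, p7=4)
step 2: fire T0:  (p0=3, p1=4, p2=3, p3=2, p4=5, p5=3, p6=2, p7=4) → (p0=6, p1=4, p2=3, p3=4, p4=7, p5=1, p6=2, p7=4)
step 3: fire T2:  (p0=6, p1=4, p2=3, p3=4, p4=7, p5=1, p6=2, p7=4) → (p0=6, p1=4, p2=6, p3=3, p4=4, p5=1, p6=2, p7=4)
step 4: fire T1:  (p0=6, p1=4, p2=6, p3=3, p4=4, p5=1, p6=2, p7=4) → (p0=3, p1=4, p2=6, p3=2, p4=7, p5=1, p6=2, p7=4)
step 5: fire T1:  (p0=3, p1=4, p2=6, p3=2, p4=7, p5=1, p6=2, p7=4) → (p0=0, p1=4, p2=6, p3=1, p4=10, p5=1, p6=2, p7=4)
step 6: fire T3:  (p0=0, p1=4, p2=6, p3=1, p4=10, p5=1, p6=2, p7=4) → (p0=0, p1=4, p2=5, p3=1, p4=11, p5=1, p6=2, p7=4)
step 7: fire T3:  (p0=0, p1=4, p2=5, p3=1, p4=11, p5=1, p6=2, p7=4) → (p0=0, p1=4, p2=4, p3=1, p4=12, p5=1, p6=2, p7=4)
step 8: fire T2:  (p0=0, p1=4, p2=4, p3=1, p4=12, p5=1, p6=2, p7=4) → (p0=0, p1=4, p2=7, p3=0, p4=9, p5=1, p6=2, p7=4)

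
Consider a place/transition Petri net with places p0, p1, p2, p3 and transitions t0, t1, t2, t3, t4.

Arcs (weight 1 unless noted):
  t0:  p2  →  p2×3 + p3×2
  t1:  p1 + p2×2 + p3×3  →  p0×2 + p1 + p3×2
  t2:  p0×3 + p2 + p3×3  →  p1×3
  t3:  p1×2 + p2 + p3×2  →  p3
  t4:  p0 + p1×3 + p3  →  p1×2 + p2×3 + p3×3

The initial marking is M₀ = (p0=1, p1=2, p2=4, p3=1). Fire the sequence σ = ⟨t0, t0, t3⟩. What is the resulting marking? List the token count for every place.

step 1: fire t0:  (p0=1, p1=2, p2=4, p3=1) → (p0=1, p1=2, p2=6, p3=3)
step 2: fire t0:  (p0=1, p1=2, p2=6, p3=3) → (p0=1, p1=2, p2=8, p3=5)
step 3: fire t3:  (p0=1, p1=2, p2=8, p3=5) → (p0=1, p1=0, p2=7, p3=4)

(p0=1, p1=0, p2=7, p3=4)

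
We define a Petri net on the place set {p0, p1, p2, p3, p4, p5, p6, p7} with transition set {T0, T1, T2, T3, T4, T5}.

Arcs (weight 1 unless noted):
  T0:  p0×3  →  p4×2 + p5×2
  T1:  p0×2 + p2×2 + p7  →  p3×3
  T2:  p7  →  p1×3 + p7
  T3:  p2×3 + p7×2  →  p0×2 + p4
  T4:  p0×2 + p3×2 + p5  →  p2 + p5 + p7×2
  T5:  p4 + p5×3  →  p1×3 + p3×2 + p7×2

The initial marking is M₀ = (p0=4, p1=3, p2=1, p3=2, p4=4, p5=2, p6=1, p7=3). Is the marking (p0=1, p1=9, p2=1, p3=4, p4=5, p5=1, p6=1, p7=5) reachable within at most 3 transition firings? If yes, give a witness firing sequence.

step 1: fire T0:  (p0=4, p1=3, p2=1, p3=2, p4=4, p5=2, p6=1, p7=3) → (p0=1, p1=3, p2=1, p3=2, p4=6, p5=4, p6=1, p7=3)
step 2: fire T2:  (p0=1, p1=3, p2=1, p3=2, p4=6, p5=4, p6=1, p7=3) → (p0=1, p1=6, p2=1, p3=2, p4=6, p5=4, p6=1, p7=3)
step 3: fire T5:  (p0=1, p1=6, p2=1, p3=2, p4=6, p5=4, p6=1, p7=3) → (p0=1, p1=9, p2=1, p3=4, p4=5, p5=1, p6=1, p7=5)

YES — reachable via ⟨T0, T2, T5⟩ (3 firings)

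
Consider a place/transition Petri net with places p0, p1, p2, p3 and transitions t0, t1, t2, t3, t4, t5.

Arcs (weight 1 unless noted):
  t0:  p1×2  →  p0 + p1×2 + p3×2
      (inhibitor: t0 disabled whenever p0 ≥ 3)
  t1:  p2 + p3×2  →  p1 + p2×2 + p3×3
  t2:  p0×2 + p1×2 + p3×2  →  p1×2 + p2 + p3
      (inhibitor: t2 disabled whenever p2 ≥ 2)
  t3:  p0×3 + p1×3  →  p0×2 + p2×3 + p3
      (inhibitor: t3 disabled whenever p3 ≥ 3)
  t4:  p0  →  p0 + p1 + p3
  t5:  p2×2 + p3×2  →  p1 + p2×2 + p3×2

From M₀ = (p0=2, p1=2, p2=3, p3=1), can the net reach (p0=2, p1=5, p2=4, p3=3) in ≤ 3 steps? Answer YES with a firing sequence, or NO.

YES — reachable via ⟨t4, t1, t5⟩ (3 firings)

step 1: fire t4:  (p0=2, p1=2, p2=3, p3=1) → (p0=2, p1=3, p2=3, p3=2)
step 2: fire t1:  (p0=2, p1=3, p2=3, p3=2) → (p0=2, p1=4, p2=4, p3=3)
step 3: fire t5:  (p0=2, p1=4, p2=4, p3=3) → (p0=2, p1=5, p2=4, p3=3)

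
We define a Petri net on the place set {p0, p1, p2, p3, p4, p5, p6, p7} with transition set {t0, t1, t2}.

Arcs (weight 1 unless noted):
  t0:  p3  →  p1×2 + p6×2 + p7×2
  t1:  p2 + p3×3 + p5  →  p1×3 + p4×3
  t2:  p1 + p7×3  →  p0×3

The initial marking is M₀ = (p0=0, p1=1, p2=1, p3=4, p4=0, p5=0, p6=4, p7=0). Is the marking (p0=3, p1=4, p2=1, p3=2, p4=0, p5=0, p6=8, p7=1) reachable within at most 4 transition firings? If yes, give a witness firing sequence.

step 1: fire t0:  (p0=0, p1=1, p2=1, p3=4, p4=0, p5=0, p6=4, p7=0) → (p0=0, p1=3, p2=1, p3=3, p4=0, p5=0, p6=6, p7=2)
step 2: fire t0:  (p0=0, p1=3, p2=1, p3=3, p4=0, p5=0, p6=6, p7=2) → (p0=0, p1=5, p2=1, p3=2, p4=0, p5=0, p6=8, p7=4)
step 3: fire t2:  (p0=0, p1=5, p2=1, p3=2, p4=0, p5=0, p6=8, p7=4) → (p0=3, p1=4, p2=1, p3=2, p4=0, p5=0, p6=8, p7=1)

YES — reachable via ⟨t0, t0, t2⟩ (3 firings)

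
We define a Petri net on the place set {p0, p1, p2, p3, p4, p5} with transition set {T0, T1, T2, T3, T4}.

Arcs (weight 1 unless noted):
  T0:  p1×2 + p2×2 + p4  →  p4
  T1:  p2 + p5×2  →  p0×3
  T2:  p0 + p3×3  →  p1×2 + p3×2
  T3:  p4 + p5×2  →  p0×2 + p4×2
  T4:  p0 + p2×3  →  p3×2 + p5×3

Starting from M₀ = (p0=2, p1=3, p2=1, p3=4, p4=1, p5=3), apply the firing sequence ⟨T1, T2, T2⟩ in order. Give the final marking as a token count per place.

(p0=3, p1=7, p2=0, p3=2, p4=1, p5=1)

step 1: fire T1:  (p0=2, p1=3, p2=1, p3=4, p4=1, p5=3) → (p0=5, p1=3, p2=0, p3=4, p4=1, p5=1)
step 2: fire T2:  (p0=5, p1=3, p2=0, p3=4, p4=1, p5=1) → (p0=4, p1=5, p2=0, p3=3, p4=1, p5=1)
step 3: fire T2:  (p0=4, p1=5, p2=0, p3=3, p4=1, p5=1) → (p0=3, p1=7, p2=0, p3=2, p4=1, p5=1)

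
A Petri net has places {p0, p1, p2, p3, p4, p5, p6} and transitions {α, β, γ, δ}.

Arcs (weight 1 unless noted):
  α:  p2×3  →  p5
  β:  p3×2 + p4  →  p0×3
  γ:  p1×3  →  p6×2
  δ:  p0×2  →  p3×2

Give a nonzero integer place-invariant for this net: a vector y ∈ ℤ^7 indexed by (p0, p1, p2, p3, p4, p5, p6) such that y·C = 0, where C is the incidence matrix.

y = (p0:1, p1:0, p2:0, p3:1, p4:1, p5:0, p6:0)

Incidence matrix C (rows=places, cols=transitions):
        α    β    γ    δ
   p0   0    3    0   -2
   p1   0    0   -3    0
   p2  -3    0    0    0
   p3   0   -2    0    2
   p4   0   -1    0    0
   p5   1    0    0    0
   p6   0    0    2    0

Candidate y = [1, 0, 0, 1, 1, 0, 0]; check y·C column-wise:
  col α: 1·0 + 0·-3 + 1·0 + 1·0 + 0·1 = 0
  col β: 1·3 + 1·-2 + 1·-1 = 0
  col γ: 1·0 + 0·-3 + 1·0 + 1·0 + 0·2 = 0
  col δ: 1·-2 + 1·2 + 1·0 = 0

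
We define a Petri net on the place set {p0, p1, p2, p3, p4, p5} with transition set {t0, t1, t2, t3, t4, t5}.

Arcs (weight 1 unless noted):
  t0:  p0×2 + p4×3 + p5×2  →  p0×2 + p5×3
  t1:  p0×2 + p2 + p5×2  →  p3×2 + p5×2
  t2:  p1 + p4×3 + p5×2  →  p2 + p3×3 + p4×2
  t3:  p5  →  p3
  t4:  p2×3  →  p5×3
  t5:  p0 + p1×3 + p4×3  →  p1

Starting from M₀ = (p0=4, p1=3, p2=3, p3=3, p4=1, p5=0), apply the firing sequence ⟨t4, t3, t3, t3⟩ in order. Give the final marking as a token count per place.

(p0=4, p1=3, p2=0, p3=6, p4=1, p5=0)

step 1: fire t4:  (p0=4, p1=3, p2=3, p3=3, p4=1, p5=0) → (p0=4, p1=3, p2=0, p3=3, p4=1, p5=3)
step 2: fire t3:  (p0=4, p1=3, p2=0, p3=3, p4=1, p5=3) → (p0=4, p1=3, p2=0, p3=4, p4=1, p5=2)
step 3: fire t3:  (p0=4, p1=3, p2=0, p3=4, p4=1, p5=2) → (p0=4, p1=3, p2=0, p3=5, p4=1, p5=1)
step 4: fire t3:  (p0=4, p1=3, p2=0, p3=5, p4=1, p5=1) → (p0=4, p1=3, p2=0, p3=6, p4=1, p5=0)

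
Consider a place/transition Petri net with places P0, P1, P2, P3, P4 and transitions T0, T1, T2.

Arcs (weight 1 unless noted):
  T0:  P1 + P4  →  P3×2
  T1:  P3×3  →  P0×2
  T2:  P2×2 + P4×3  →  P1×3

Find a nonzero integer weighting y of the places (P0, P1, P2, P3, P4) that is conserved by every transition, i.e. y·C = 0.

Incidence matrix C (rows=places, cols=transitions):
       T0   T1   T2
   P0   0    2    0
   P1  -1    0    3
   P2   0    0   -2
   P3   2   -3    0
   P4  -1    0   -3

Candidate y = [3, 4, 6, 2, 0]; check y·C column-wise:
  col T0: 3·0 + 4·-1 + 6·0 + 2·2 + 0·-1 = 0
  col T1: 3·2 + 4·0 + 6·0 + 2·-3 = 0
  col T2: 3·0 + 4·3 + 6·-2 + 2·0 + 0·-3 = 0

y = (P0:3, P1:4, P2:6, P3:2, P4:0)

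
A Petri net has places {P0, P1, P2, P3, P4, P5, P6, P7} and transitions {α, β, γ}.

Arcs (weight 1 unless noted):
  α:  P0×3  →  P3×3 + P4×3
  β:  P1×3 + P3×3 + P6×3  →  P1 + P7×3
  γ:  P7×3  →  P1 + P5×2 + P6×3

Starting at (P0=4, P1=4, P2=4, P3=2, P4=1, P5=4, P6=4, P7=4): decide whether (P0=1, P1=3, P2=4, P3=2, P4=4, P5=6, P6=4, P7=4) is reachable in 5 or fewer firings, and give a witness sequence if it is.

YES — reachable via ⟨α, β, γ⟩ (3 firings)

step 1: fire α:  (P0=4, P1=4, P2=4, P3=2, P4=1, P5=4, P6=4, P7=4) → (P0=1, P1=4, P2=4, P3=5, P4=4, P5=4, P6=4, P7=4)
step 2: fire β:  (P0=1, P1=4, P2=4, P3=5, P4=4, P5=4, P6=4, P7=4) → (P0=1, P1=2, P2=4, P3=2, P4=4, P5=4, P6=1, P7=7)
step 3: fire γ:  (P0=1, P1=2, P2=4, P3=2, P4=4, P5=4, P6=1, P7=7) → (P0=1, P1=3, P2=4, P3=2, P4=4, P5=6, P6=4, P7=4)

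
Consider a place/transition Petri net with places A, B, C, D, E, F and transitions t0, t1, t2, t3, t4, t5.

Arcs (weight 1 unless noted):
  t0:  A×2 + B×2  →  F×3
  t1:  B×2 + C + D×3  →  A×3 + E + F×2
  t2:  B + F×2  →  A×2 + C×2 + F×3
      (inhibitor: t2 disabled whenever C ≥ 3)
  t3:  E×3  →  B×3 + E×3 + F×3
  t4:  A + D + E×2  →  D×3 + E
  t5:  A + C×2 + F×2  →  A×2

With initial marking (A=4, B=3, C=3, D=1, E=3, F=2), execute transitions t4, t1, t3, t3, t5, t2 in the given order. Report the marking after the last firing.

(A=9, B=6, C=2, D=0, E=3, F=9)

step 1: fire t4:  (A=4, B=3, C=3, D=1, E=3, F=2) → (A=3, B=3, C=3, D=3, E=2, F=2)
step 2: fire t1:  (A=3, B=3, C=3, D=3, E=2, F=2) → (A=6, B=1, C=2, D=0, E=3, F=4)
step 3: fire t3:  (A=6, B=1, C=2, D=0, E=3, F=4) → (A=6, B=4, C=2, D=0, E=3, F=7)
step 4: fire t3:  (A=6, B=4, C=2, D=0, E=3, F=7) → (A=6, B=7, C=2, D=0, E=3, F=10)
step 5: fire t5:  (A=6, B=7, C=2, D=0, E=3, F=10) → (A=7, B=7, C=0, D=0, E=3, F=8)
step 6: fire t2:  (A=7, B=7, C=0, D=0, E=3, F=8) → (A=9, B=6, C=2, D=0, E=3, F=9)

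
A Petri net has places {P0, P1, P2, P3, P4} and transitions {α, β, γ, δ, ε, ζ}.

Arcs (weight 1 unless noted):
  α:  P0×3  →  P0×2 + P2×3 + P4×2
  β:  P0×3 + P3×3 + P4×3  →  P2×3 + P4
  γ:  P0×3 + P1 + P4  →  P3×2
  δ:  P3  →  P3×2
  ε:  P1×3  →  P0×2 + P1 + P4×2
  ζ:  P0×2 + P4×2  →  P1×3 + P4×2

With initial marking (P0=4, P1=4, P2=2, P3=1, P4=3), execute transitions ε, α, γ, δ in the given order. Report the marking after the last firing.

step 1: fire ε:  (P0=4, P1=4, P2=2, P3=1, P4=3) → (P0=6, P1=2, P2=2, P3=1, P4=5)
step 2: fire α:  (P0=6, P1=2, P2=2, P3=1, P4=5) → (P0=5, P1=2, P2=5, P3=1, P4=7)
step 3: fire γ:  (P0=5, P1=2, P2=5, P3=1, P4=7) → (P0=2, P1=1, P2=5, P3=3, P4=6)
step 4: fire δ:  (P0=2, P1=1, P2=5, P3=3, P4=6) → (P0=2, P1=1, P2=5, P3=4, P4=6)

(P0=2, P1=1, P2=5, P3=4, P4=6)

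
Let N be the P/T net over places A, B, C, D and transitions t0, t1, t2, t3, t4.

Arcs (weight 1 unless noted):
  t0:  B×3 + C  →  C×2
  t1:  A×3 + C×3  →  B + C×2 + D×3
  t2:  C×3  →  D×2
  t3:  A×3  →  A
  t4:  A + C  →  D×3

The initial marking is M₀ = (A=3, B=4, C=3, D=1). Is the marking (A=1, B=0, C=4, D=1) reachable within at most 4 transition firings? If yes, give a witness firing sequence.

NO — not reachable within 4 firings

depth 0: 1 marking
depth 1: 6 markings reached so far
depth 2: 13 markings reached so far
depth 3: 19 markings reached so far
depth 4: 21 markings reached so far
target is not among the 21 markings reachable within 4 steps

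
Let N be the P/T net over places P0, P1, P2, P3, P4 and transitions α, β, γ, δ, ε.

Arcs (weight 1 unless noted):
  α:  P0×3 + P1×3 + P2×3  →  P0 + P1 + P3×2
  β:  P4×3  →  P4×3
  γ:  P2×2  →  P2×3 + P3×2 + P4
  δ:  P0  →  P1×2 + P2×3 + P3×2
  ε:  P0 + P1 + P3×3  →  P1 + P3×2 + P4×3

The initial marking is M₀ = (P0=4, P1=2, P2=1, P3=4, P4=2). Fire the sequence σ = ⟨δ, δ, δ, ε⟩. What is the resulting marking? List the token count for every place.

step 1: fire δ:  (P0=4, P1=2, P2=1, P3=4, P4=2) → (P0=3, P1=4, P2=4, P3=6, P4=2)
step 2: fire δ:  (P0=3, P1=4, P2=4, P3=6, P4=2) → (P0=2, P1=6, P2=7, P3=8, P4=2)
step 3: fire δ:  (P0=2, P1=6, P2=7, P3=8, P4=2) → (P0=1, P1=8, P2=10, P3=10, P4=2)
step 4: fire ε:  (P0=1, P1=8, P2=10, P3=10, P4=2) → (P0=0, P1=8, P2=10, P3=9, P4=5)

(P0=0, P1=8, P2=10, P3=9, P4=5)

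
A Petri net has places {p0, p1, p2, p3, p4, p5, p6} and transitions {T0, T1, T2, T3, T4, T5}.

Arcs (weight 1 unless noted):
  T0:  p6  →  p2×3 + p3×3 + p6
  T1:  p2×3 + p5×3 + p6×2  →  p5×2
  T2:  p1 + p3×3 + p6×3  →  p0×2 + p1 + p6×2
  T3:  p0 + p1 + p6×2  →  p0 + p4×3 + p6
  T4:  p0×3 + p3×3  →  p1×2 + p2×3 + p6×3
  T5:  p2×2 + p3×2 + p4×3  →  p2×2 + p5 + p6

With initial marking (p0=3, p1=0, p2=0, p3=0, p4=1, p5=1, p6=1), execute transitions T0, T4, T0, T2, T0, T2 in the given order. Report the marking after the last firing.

(p0=4, p1=2, p2=12, p3=0, p4=1, p5=1, p6=2)

step 1: fire T0:  (p0=3, p1=0, p2=0, p3=0, p4=1, p5=1, p6=1) → (p0=3, p1=0, p2=3, p3=3, p4=1, p5=1, p6=1)
step 2: fire T4:  (p0=3, p1=0, p2=3, p3=3, p4=1, p5=1, p6=1) → (p0=0, p1=2, p2=6, p3=0, p4=1, p5=1, p6=4)
step 3: fire T0:  (p0=0, p1=2, p2=6, p3=0, p4=1, p5=1, p6=4) → (p0=0, p1=2, p2=9, p3=3, p4=1, p5=1, p6=4)
step 4: fire T2:  (p0=0, p1=2, p2=9, p3=3, p4=1, p5=1, p6=4) → (p0=2, p1=2, p2=9, p3=0, p4=1, p5=1, p6=3)
step 5: fire T0:  (p0=2, p1=2, p2=9, p3=0, p4=1, p5=1, p6=3) → (p0=2, p1=2, p2=12, p3=3, p4=1, p5=1, p6=3)
step 6: fire T2:  (p0=2, p1=2, p2=12, p3=3, p4=1, p5=1, p6=3) → (p0=4, p1=2, p2=12, p3=0, p4=1, p5=1, p6=2)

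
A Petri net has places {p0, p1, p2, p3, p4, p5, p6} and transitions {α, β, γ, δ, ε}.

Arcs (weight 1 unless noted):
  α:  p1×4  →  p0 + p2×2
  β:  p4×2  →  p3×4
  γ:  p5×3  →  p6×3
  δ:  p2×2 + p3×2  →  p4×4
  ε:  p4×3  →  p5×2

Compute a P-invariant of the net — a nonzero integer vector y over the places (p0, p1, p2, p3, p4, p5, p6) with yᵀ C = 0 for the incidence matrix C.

y = (p0:4, p1:1, p2:0, p3:0, p4:0, p5:0, p6:0)

Incidence matrix C (rows=places, cols=transitions):
        α    β    γ    δ    ε
   p0   1    0    0    0    0
   p1  -4    0    0    0    0
   p2   2    0    0   -2    0
   p3   0    4    0   -2    0
   p4   0   -2    0    4   -3
   p5   0    0   -3    0    2
   p6   0    0    3    0    0

Candidate y = [4, 1, 0, 0, 0, 0, 0]; check y·C column-wise:
  col α: 4·1 + 1·-4 + 0·2 = 0
  col β: 4·0 + 1·0 + 0·4 + 0·-2 = 0
  col γ: 4·0 + 1·0 + 0·-3 + 0·3 = 0
  col δ: 4·0 + 1·0 + 0·-2 + 0·-2 + 0·4 = 0
  col ε: 4·0 + 1·0 + 0·-3 + 0·2 = 0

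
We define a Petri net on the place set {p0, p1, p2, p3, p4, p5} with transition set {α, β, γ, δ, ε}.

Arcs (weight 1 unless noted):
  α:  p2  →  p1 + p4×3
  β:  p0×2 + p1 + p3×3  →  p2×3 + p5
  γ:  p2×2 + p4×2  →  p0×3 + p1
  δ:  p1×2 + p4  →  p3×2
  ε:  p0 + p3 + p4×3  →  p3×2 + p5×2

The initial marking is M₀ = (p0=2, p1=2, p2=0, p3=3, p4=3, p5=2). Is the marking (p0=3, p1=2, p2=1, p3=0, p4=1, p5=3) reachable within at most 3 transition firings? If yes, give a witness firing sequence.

step 1: fire β:  (p0=2, p1=2, p2=0, p3=3, p4=3, p5=2) → (p0=0, p1=1, p2=3, p3=0, p4=3, p5=3)
step 2: fire γ:  (p0=0, p1=1, p2=3, p3=0, p4=3, p5=3) → (p0=3, p1=2, p2=1, p3=0, p4=1, p5=3)

YES — reachable via ⟨β, γ⟩ (2 firings)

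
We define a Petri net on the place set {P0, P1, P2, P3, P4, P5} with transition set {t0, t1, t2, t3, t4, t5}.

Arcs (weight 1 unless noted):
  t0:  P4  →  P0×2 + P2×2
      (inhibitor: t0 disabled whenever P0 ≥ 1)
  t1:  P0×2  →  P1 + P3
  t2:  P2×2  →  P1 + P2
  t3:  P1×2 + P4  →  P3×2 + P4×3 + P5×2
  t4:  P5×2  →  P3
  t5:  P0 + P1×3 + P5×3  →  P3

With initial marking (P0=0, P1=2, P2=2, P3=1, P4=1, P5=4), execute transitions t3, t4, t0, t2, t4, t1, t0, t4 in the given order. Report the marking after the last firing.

(P0=2, P1=2, P2=5, P3=7, P4=1, P5=0)

step 1: fire t3:  (P0=0, P1=2, P2=2, P3=1, P4=1, P5=4) → (P0=0, P1=0, P2=2, P3=3, P4=3, P5=6)
step 2: fire t4:  (P0=0, P1=0, P2=2, P3=3, P4=3, P5=6) → (P0=0, P1=0, P2=2, P3=4, P4=3, P5=4)
step 3: fire t0:  (P0=0, P1=0, P2=2, P3=4, P4=3, P5=4) → (P0=2, P1=0, P2=4, P3=4, P4=2, P5=4)
step 4: fire t2:  (P0=2, P1=0, P2=4, P3=4, P4=2, P5=4) → (P0=2, P1=1, P2=3, P3=4, P4=2, P5=4)
step 5: fire t4:  (P0=2, P1=1, P2=3, P3=4, P4=2, P5=4) → (P0=2, P1=1, P2=3, P3=5, P4=2, P5=2)
step 6: fire t1:  (P0=2, P1=1, P2=3, P3=5, P4=2, P5=2) → (P0=0, P1=2, P2=3, P3=6, P4=2, P5=2)
step 7: fire t0:  (P0=0, P1=2, P2=3, P3=6, P4=2, P5=2) → (P0=2, P1=2, P2=5, P3=6, P4=1, P5=2)
step 8: fire t4:  (P0=2, P1=2, P2=5, P3=6, P4=1, P5=2) → (P0=2, P1=2, P2=5, P3=7, P4=1, P5=0)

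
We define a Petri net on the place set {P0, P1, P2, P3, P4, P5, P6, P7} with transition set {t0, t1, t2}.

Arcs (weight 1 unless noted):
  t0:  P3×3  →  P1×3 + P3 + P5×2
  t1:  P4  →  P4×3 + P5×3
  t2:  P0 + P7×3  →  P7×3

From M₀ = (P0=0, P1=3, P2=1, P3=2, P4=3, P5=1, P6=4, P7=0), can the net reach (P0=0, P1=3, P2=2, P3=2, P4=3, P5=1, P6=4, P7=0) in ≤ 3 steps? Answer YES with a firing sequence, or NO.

NO — not reachable within 3 firings

depth 0: 1 marking
depth 1: 2 markings reached so far
depth 2: 3 markings reached so far
depth 3: 4 markings reached so far
target is not among the 4 markings reachable within 3 steps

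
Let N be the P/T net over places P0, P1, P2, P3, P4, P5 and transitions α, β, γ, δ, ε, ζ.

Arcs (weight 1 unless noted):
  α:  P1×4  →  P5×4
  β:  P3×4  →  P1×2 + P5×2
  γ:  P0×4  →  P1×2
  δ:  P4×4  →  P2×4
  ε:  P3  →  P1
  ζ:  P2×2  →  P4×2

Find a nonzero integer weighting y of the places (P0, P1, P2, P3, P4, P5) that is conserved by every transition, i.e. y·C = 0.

y = (P0:0, P1:0, P2:1, P3:0, P4:1, P5:0)

Incidence matrix C (rows=places, cols=transitions):
        α    β    γ    δ    ε    ζ
   P0   0    0   -4    0    0    0
   P1  -4    2    2    0    1    0
   P2   0    0    0    4    0   -2
   P3   0   -4    0    0   -1    0
   P4   0    0    0   -4    0    2
   P5   4    2    0    0    0    0

Candidate y = [0, 0, 1, 0, 1, 0]; check y·C column-wise:
  col α: 0·-4 + 1·0 + 1·0 + 0·4 = 0
  col β: 0·2 + 1·0 + 0·-4 + 1·0 + 0·2 = 0
  col γ: 0·-4 + 0·2 + 1·0 + 1·0 = 0
  col δ: 1·4 + 1·-4 = 0
  col ε: 0·1 + 1·0 + 0·-1 + 1·0 = 0
  col ζ: 1·-2 + 1·2 = 0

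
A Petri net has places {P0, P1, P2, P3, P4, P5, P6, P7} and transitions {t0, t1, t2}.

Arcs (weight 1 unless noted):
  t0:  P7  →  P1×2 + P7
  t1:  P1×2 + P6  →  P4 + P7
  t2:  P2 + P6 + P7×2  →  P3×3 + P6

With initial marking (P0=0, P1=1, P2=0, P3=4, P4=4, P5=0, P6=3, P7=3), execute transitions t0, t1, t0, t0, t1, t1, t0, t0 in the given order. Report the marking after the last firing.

(P0=0, P1=5, P2=0, P3=4, P4=7, P5=0, P6=0, P7=6)

step 1: fire t0:  (P0=0, P1=1, P2=0, P3=4, P4=4, P5=0, P6=3, P7=3) → (P0=0, P1=3, P2=0, P3=4, P4=4, P5=0, P6=3, P7=3)
step 2: fire t1:  (P0=0, P1=3, P2=0, P3=4, P4=4, P5=0, P6=3, P7=3) → (P0=0, P1=1, P2=0, P3=4, P4=5, P5=0, P6=2, P7=4)
step 3: fire t0:  (P0=0, P1=1, P2=0, P3=4, P4=5, P5=0, P6=2, P7=4) → (P0=0, P1=3, P2=0, P3=4, P4=5, P5=0, P6=2, P7=4)
step 4: fire t0:  (P0=0, P1=3, P2=0, P3=4, P4=5, P5=0, P6=2, P7=4) → (P0=0, P1=5, P2=0, P3=4, P4=5, P5=0, P6=2, P7=4)
step 5: fire t1:  (P0=0, P1=5, P2=0, P3=4, P4=5, P5=0, P6=2, P7=4) → (P0=0, P1=3, P2=0, P3=4, P4=6, P5=0, P6=1, P7=5)
step 6: fire t1:  (P0=0, P1=3, P2=0, P3=4, P4=6, P5=0, P6=1, P7=5) → (P0=0, P1=1, P2=0, P3=4, P4=7, P5=0, P6=0, P7=6)
step 7: fire t0:  (P0=0, P1=1, P2=0, P3=4, P4=7, P5=0, P6=0, P7=6) → (P0=0, P1=3, P2=0, P3=4, P4=7, P5=0, P6=0, P7=6)
step 8: fire t0:  (P0=0, P1=3, P2=0, P3=4, P4=7, P5=0, P6=0, P7=6) → (P0=0, P1=5, P2=0, P3=4, P4=7, P5=0, P6=0, P7=6)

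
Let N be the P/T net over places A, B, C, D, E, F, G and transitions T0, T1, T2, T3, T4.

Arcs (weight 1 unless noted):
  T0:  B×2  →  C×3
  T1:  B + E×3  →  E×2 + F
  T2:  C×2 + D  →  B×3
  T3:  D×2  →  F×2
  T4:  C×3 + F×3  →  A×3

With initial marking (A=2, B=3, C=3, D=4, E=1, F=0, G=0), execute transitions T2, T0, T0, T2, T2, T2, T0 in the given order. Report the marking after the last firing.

(A=2, B=9, C=4, D=0, E=1, F=0, G=0)

step 1: fire T2:  (A=2, B=3, C=3, D=4, E=1, F=0, G=0) → (A=2, B=6, C=1, D=3, E=1, F=0, G=0)
step 2: fire T0:  (A=2, B=6, C=1, D=3, E=1, F=0, G=0) → (A=2, B=4, C=4, D=3, E=1, F=0, G=0)
step 3: fire T0:  (A=2, B=4, C=4, D=3, E=1, F=0, G=0) → (A=2, B=2, C=7, D=3, E=1, F=0, G=0)
step 4: fire T2:  (A=2, B=2, C=7, D=3, E=1, F=0, G=0) → (A=2, B=5, C=5, D=2, E=1, F=0, G=0)
step 5: fire T2:  (A=2, B=5, C=5, D=2, E=1, F=0, G=0) → (A=2, B=8, C=3, D=1, E=1, F=0, G=0)
step 6: fire T2:  (A=2, B=8, C=3, D=1, E=1, F=0, G=0) → (A=2, B=11, C=1, D=0, E=1, F=0, G=0)
step 7: fire T0:  (A=2, B=11, C=1, D=0, E=1, F=0, G=0) → (A=2, B=9, C=4, D=0, E=1, F=0, G=0)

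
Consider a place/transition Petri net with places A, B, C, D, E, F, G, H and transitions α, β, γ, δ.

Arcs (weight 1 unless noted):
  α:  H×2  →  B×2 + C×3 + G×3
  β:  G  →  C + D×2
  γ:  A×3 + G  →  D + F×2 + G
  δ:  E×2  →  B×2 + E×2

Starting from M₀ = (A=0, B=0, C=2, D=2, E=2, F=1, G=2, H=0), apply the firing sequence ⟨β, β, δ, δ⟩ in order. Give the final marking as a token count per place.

(A=0, B=4, C=4, D=6, E=2, F=1, G=0, H=0)

step 1: fire β:  (A=0, B=0, C=2, D=2, E=2, F=1, G=2, H=0) → (A=0, B=0, C=3, D=4, E=2, F=1, G=1, H=0)
step 2: fire β:  (A=0, B=0, C=3, D=4, E=2, F=1, G=1, H=0) → (A=0, B=0, C=4, D=6, E=2, F=1, G=0, H=0)
step 3: fire δ:  (A=0, B=0, C=4, D=6, E=2, F=1, G=0, H=0) → (A=0, B=2, C=4, D=6, E=2, F=1, G=0, H=0)
step 4: fire δ:  (A=0, B=2, C=4, D=6, E=2, F=1, G=0, H=0) → (A=0, B=4, C=4, D=6, E=2, F=1, G=0, H=0)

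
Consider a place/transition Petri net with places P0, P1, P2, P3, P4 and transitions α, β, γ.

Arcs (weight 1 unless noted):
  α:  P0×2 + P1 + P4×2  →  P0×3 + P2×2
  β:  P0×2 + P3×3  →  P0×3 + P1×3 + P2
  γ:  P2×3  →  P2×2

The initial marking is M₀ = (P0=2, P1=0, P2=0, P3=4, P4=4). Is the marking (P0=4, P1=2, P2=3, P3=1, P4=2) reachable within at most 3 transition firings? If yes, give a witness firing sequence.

step 1: fire β:  (P0=2, P1=0, P2=0, P3=4, P4=4) → (P0=3, P1=3, P2=1, P3=1, P4=4)
step 2: fire α:  (P0=3, P1=3, P2=1, P3=1, P4=4) → (P0=4, P1=2, P2=3, P3=1, P4=2)

YES — reachable via ⟨β, α⟩ (2 firings)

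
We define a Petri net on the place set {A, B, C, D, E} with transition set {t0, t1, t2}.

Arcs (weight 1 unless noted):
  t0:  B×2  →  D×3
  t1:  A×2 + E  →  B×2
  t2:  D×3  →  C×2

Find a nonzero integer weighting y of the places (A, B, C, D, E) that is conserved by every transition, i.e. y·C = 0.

Incidence matrix C (rows=places, cols=transitions):
       t0   t1   t2
    A   0   -2    0
    B  -2    2    0
    C   0    0    2
    D   3    0   -3
    E   0   -1    0

Candidate y = [3, 3, 3, 2, 0]; check y·C column-wise:
  col t0: 3·0 + 3·-2 + 3·0 + 2·3 = 0
  col t1: 3·-2 + 3·2 + 3·0 + 2·0 + 0·-1 = 0
  col t2: 3·0 + 3·0 + 3·2 + 2·-3 = 0

y = (A:3, B:3, C:3, D:2, E:0)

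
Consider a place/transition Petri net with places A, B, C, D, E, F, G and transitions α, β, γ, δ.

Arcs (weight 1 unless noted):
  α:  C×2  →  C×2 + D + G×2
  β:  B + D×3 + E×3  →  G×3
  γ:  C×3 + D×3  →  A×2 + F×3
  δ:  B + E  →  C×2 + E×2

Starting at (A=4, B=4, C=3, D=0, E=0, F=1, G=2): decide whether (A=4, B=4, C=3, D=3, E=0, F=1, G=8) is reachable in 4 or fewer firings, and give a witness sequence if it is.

YES — reachable via ⟨α, α, α⟩ (3 firings)

step 1: fire α:  (A=4, B=4, C=3, D=0, E=0, F=1, G=2) → (A=4, B=4, C=3, D=1, E=0, F=1, G=4)
step 2: fire α:  (A=4, B=4, C=3, D=1, E=0, F=1, G=4) → (A=4, B=4, C=3, D=2, E=0, F=1, G=6)
step 3: fire α:  (A=4, B=4, C=3, D=2, E=0, F=1, G=6) → (A=4, B=4, C=3, D=3, E=0, F=1, G=8)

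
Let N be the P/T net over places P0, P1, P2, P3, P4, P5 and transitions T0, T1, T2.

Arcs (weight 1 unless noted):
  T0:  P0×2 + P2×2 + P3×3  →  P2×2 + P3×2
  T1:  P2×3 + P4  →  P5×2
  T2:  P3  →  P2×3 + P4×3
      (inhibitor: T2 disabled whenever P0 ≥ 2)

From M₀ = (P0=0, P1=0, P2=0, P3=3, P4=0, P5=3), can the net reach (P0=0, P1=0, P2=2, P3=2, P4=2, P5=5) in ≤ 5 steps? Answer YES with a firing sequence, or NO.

depth 0: 1 marking
depth 1: 2 markings reached so far
depth 2: 4 markings reached so far
depth 3: 6 markings reached so far
depth 4: 8 markings reached so far
depth 5: 9 markings reached so far
target is not among the 9 markings reachable within 5 steps

NO — not reachable within 5 firings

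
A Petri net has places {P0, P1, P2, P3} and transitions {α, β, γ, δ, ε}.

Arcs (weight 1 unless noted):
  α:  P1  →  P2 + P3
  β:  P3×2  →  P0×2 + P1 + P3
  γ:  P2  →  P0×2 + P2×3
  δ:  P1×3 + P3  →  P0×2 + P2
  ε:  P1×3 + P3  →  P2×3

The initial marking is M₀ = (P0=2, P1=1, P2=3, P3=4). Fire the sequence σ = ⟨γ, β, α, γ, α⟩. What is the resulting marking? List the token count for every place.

(P0=8, P1=0, P2=9, P3=5)

step 1: fire γ:  (P0=2, P1=1, P2=3, P3=4) → (P0=4, P1=1, P2=5, P3=4)
step 2: fire β:  (P0=4, P1=1, P2=5, P3=4) → (P0=6, P1=2, P2=5, P3=3)
step 3: fire α:  (P0=6, P1=2, P2=5, P3=3) → (P0=6, P1=1, P2=6, P3=4)
step 4: fire γ:  (P0=6, P1=1, P2=6, P3=4) → (P0=8, P1=1, P2=8, P3=4)
step 5: fire α:  (P0=8, P1=1, P2=8, P3=4) → (P0=8, P1=0, P2=9, P3=5)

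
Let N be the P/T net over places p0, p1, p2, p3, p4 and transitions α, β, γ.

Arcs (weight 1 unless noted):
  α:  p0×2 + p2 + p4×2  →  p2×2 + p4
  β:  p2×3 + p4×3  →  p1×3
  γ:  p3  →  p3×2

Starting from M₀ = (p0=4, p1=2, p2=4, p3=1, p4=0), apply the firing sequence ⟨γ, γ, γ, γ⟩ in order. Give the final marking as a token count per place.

(p0=4, p1=2, p2=4, p3=5, p4=0)

step 1: fire γ:  (p0=4, p1=2, p2=4, p3=1, p4=0) → (p0=4, p1=2, p2=4, p3=2, p4=0)
step 2: fire γ:  (p0=4, p1=2, p2=4, p3=2, p4=0) → (p0=4, p1=2, p2=4, p3=3, p4=0)
step 3: fire γ:  (p0=4, p1=2, p2=4, p3=3, p4=0) → (p0=4, p1=2, p2=4, p3=4, p4=0)
step 4: fire γ:  (p0=4, p1=2, p2=4, p3=4, p4=0) → (p0=4, p1=2, p2=4, p3=5, p4=0)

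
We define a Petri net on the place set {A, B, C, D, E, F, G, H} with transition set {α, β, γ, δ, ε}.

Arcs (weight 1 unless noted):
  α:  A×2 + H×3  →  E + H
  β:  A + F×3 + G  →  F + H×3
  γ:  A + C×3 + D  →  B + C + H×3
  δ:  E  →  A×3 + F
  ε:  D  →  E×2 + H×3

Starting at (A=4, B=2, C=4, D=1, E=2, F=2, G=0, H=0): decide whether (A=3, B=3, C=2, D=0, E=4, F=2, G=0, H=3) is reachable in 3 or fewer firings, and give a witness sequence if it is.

depth 0: 1 marking
depth 1: 4 markings reached so far
depth 2: 9 markings reached so far
depth 3: 13 markings reached so far
target is not among the 13 markings reachable within 3 steps

NO — not reachable within 3 firings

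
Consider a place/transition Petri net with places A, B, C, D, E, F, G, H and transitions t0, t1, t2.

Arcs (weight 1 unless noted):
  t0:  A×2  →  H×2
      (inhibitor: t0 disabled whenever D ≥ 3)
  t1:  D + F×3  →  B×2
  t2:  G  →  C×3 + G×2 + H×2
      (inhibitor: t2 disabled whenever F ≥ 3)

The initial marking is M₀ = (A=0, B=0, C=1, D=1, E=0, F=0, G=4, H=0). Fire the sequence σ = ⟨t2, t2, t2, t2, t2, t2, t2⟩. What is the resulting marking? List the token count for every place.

(A=0, B=0, C=22, D=1, E=0, F=0, G=11, H=14)

step 1: fire t2:  (A=0, B=0, C=1, D=1, E=0, F=0, G=4, H=0) → (A=0, B=0, C=4, D=1, E=0, F=0, G=5, H=2)
step 2: fire t2:  (A=0, B=0, C=4, D=1, E=0, F=0, G=5, H=2) → (A=0, B=0, C=7, D=1, E=0, F=0, G=6, H=4)
step 3: fire t2:  (A=0, B=0, C=7, D=1, E=0, F=0, G=6, H=4) → (A=0, B=0, C=10, D=1, E=0, F=0, G=7, H=6)
step 4: fire t2:  (A=0, B=0, C=10, D=1, E=0, F=0, G=7, H=6) → (A=0, B=0, C=13, D=1, E=0, F=0, G=8, H=8)
step 5: fire t2:  (A=0, B=0, C=13, D=1, E=0, F=0, G=8, H=8) → (A=0, B=0, C=16, D=1, E=0, F=0, G=9, H=10)
step 6: fire t2:  (A=0, B=0, C=16, D=1, E=0, F=0, G=9, H=10) → (A=0, B=0, C=19, D=1, E=0, F=0, G=10, H=12)
step 7: fire t2:  (A=0, B=0, C=19, D=1, E=0, F=0, G=10, H=12) → (A=0, B=0, C=22, D=1, E=0, F=0, G=11, H=14)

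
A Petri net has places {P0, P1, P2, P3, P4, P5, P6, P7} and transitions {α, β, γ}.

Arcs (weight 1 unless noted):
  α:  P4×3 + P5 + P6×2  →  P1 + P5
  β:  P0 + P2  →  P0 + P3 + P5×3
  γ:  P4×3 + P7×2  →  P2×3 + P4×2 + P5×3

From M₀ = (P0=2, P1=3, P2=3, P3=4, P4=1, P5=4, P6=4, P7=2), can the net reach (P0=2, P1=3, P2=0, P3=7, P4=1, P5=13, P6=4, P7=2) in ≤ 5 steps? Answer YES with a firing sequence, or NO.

step 1: fire β:  (P0=2, P1=3, P2=3, P3=4, P4=1, P5=4, P6=4, P7=2) → (P0=2, P1=3, P2=2, P3=5, P4=1, P5=7, P6=4, P7=2)
step 2: fire β:  (P0=2, P1=3, P2=2, P3=5, P4=1, P5=7, P6=4, P7=2) → (P0=2, P1=3, P2=1, P3=6, P4=1, P5=10, P6=4, P7=2)
step 3: fire β:  (P0=2, P1=3, P2=1, P3=6, P4=1, P5=10, P6=4, P7=2) → (P0=2, P1=3, P2=0, P3=7, P4=1, P5=13, P6=4, P7=2)

YES — reachable via ⟨β, β, β⟩ (3 firings)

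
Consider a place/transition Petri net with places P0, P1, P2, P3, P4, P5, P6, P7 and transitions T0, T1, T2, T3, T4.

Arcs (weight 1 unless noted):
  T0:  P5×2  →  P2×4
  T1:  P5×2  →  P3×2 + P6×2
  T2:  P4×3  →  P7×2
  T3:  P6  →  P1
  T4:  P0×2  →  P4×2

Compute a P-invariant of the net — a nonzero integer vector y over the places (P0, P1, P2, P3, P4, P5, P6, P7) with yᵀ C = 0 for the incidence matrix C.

Incidence matrix C (rows=places, cols=transitions):
       T0   T1   T2   T3   T4
   P0   0    0    0    0   -2
   P1   0    0    0    1    0
   P2   4    0    0    0    0
   P3   0    2    0    0    0
   P4   0    0   -3    0    2
   P5  -2   -2    0    0    0
   P6   0    2    0   -1    0
   P7   0    0    2    0    0

Candidate y = [0, 0, 1, 2, 0, 2, 0, 0]; check y·C column-wise:
  col T0: 1·4 + 2·0 + 2·-2 = 0
  col T1: 1·0 + 2·2 + 2·-2 + 0·2 = 0
  col T2: 1·0 + 2·0 + 0·-3 + 2·0 + 0·2 = 0
  col T3: 0·1 + 1·0 + 2·0 + 2·0 + 0·-1 = 0
  col T4: 0·-2 + 1·0 + 2·0 + 0·2 + 2·0 = 0

y = (P0:0, P1:0, P2:1, P3:2, P4:0, P5:2, P6:0, P7:0)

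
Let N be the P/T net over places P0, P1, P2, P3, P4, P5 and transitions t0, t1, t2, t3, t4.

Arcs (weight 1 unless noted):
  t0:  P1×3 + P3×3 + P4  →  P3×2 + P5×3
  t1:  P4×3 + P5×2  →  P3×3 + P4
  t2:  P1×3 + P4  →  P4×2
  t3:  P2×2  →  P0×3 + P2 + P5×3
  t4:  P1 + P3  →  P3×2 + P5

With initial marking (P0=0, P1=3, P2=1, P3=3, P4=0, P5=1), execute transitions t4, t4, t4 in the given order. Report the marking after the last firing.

(P0=0, P1=0, P2=1, P3=6, P4=0, P5=4)

step 1: fire t4:  (P0=0, P1=3, P2=1, P3=3, P4=0, P5=1) → (P0=0, P1=2, P2=1, P3=4, P4=0, P5=2)
step 2: fire t4:  (P0=0, P1=2, P2=1, P3=4, P4=0, P5=2) → (P0=0, P1=1, P2=1, P3=5, P4=0, P5=3)
step 3: fire t4:  (P0=0, P1=1, P2=1, P3=5, P4=0, P5=3) → (P0=0, P1=0, P2=1, P3=6, P4=0, P5=4)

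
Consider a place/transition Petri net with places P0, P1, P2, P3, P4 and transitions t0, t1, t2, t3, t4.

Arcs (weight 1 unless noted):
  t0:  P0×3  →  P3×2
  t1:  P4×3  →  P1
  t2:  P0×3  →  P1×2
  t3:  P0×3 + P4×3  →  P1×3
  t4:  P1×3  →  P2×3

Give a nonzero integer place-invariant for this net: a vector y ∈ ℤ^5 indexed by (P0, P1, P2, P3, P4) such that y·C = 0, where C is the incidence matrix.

Incidence matrix C (rows=places, cols=transitions):
       t0   t1   t2   t3   t4
   P0  -3    0   -3   -3    0
   P1   0    1    2    3   -3
   P2   0    0    0    0    3
   P3   2    0    0    0    0
   P4   0   -3    0   -3    0

Candidate y = [2, 3, 3, 3, 1]; check y·C column-wise:
  col t0: 2·-3 + 3·0 + 3·0 + 3·2 + 1·0 = 0
  col t1: 2·0 + 3·1 + 3·0 + 3·0 + 1·-3 = 0
  col t2: 2·-3 + 3·2 + 3·0 + 3·0 + 1·0 = 0
  col t3: 2·-3 + 3·3 + 3·0 + 3·0 + 1·-3 = 0
  col t4: 2·0 + 3·-3 + 3·3 + 3·0 + 1·0 = 0

y = (P0:2, P1:3, P2:3, P3:3, P4:1)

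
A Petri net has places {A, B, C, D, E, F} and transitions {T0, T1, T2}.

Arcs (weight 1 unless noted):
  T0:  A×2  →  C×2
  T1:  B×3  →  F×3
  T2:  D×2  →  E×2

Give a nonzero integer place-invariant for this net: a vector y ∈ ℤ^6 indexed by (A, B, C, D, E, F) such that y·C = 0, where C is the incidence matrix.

Incidence matrix C (rows=places, cols=transitions):
       T0   T1   T2
    A  -2    0    0
    B   0   -3    0
    C   2    0    0
    D   0    0   -2
    E   0    0    2
    F   0    3    0

Candidate y = [1, 0, 1, 0, 0, 0]; check y·C column-wise:
  col T0: 1·-2 + 1·2 = 0
  col T1: 1·0 + 0·-3 + 1·0 + 0·3 = 0
  col T2: 1·0 + 1·0 + 0·-2 + 0·2 = 0

y = (A:1, B:0, C:1, D:0, E:0, F:0)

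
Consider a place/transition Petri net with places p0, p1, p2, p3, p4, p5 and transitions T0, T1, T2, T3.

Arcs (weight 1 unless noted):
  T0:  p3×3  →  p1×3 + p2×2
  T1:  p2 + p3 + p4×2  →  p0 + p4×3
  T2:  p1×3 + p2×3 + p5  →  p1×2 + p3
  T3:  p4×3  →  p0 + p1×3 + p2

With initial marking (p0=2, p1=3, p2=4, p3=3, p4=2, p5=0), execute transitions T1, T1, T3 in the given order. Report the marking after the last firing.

(p0=5, p1=6, p2=3, p3=1, p4=1, p5=0)

step 1: fire T1:  (p0=2, p1=3, p2=4, p3=3, p4=2, p5=0) → (p0=3, p1=3, p2=3, p3=2, p4=3, p5=0)
step 2: fire T1:  (p0=3, p1=3, p2=3, p3=2, p4=3, p5=0) → (p0=4, p1=3, p2=2, p3=1, p4=4, p5=0)
step 3: fire T3:  (p0=4, p1=3, p2=2, p3=1, p4=4, p5=0) → (p0=5, p1=6, p2=3, p3=1, p4=1, p5=0)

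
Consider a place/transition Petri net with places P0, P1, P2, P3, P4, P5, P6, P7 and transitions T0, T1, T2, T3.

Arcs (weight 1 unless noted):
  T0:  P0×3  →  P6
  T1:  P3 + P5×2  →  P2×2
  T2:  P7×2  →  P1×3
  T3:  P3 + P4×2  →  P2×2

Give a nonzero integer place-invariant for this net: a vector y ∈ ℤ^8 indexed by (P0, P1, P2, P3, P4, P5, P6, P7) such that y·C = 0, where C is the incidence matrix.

y = (P0:0, P1:0, P2:1, P3:2, P4:0, P5:0, P6:0, P7:0)

Incidence matrix C (rows=places, cols=transitions):
       T0   T1   T2   T3
   P0  -3    0    0    0
   P1   0    0    3    0
   P2   0    2    0    2
   P3   0   -1    0   -1
   P4   0    0    0   -2
   P5   0   -2    0    0
   P6   1    0    0    0
   P7   0    0   -2    0

Candidate y = [0, 0, 1, 2, 0, 0, 0, 0]; check y·C column-wise:
  col T0: 0·-3 + 1·0 + 2·0 + 0·1 = 0
  col T1: 1·2 + 2·-1 + 0·-2 = 0
  col T2: 0·3 + 1·0 + 2·0 + 0·-2 = 0
  col T3: 1·2 + 2·-1 + 0·-2 = 0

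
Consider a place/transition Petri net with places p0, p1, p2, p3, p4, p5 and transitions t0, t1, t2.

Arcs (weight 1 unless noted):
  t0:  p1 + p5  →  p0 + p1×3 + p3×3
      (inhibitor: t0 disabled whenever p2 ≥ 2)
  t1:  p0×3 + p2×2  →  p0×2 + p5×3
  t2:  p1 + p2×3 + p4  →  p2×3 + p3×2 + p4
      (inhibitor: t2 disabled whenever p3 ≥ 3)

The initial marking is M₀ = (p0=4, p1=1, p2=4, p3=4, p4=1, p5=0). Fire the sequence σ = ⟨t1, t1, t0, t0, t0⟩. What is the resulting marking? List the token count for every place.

step 1: fire t1:  (p0=4, p1=1, p2=4, p3=4, p4=1, p5=0) → (p0=3, p1=1, p2=2, p3=4, p4=1, p5=3)
step 2: fire t1:  (p0=3, p1=1, p2=2, p3=4, p4=1, p5=3) → (p0=2, p1=1, p2=0, p3=4, p4=1, p5=6)
step 3: fire t0:  (p0=2, p1=1, p2=0, p3=4, p4=1, p5=6) → (p0=3, p1=3, p2=0, p3=7, p4=1, p5=5)
step 4: fire t0:  (p0=3, p1=3, p2=0, p3=7, p4=1, p5=5) → (p0=4, p1=5, p2=0, p3=10, p4=1, p5=4)
step 5: fire t0:  (p0=4, p1=5, p2=0, p3=10, p4=1, p5=4) → (p0=5, p1=7, p2=0, p3=13, p4=1, p5=3)

(p0=5, p1=7, p2=0, p3=13, p4=1, p5=3)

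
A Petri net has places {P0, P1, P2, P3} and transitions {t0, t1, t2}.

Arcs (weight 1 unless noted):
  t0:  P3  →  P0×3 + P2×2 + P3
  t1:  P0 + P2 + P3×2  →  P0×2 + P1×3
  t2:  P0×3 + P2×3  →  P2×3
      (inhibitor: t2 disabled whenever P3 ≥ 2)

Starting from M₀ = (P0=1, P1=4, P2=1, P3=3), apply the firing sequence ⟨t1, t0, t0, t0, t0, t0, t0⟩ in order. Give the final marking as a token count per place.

step 1: fire t1:  (P0=1, P1=4, P2=1, P3=3) → (P0=2, P1=7, P2=0, P3=1)
step 2: fire t0:  (P0=2, P1=7, P2=0, P3=1) → (P0=5, P1=7, P2=2, P3=1)
step 3: fire t0:  (P0=5, P1=7, P2=2, P3=1) → (P0=8, P1=7, P2=4, P3=1)
step 4: fire t0:  (P0=8, P1=7, P2=4, P3=1) → (P0=11, P1=7, P2=6, P3=1)
step 5: fire t0:  (P0=11, P1=7, P2=6, P3=1) → (P0=14, P1=7, P2=8, P3=1)
step 6: fire t0:  (P0=14, P1=7, P2=8, P3=1) → (P0=17, P1=7, P2=10, P3=1)
step 7: fire t0:  (P0=17, P1=7, P2=10, P3=1) → (P0=20, P1=7, P2=12, P3=1)

(P0=20, P1=7, P2=12, P3=1)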